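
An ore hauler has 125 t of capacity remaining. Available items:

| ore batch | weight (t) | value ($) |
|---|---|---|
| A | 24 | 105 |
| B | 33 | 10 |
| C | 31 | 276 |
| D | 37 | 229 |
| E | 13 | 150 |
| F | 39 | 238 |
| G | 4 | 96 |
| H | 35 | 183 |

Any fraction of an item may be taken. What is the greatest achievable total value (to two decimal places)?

Sort by value per unit weight and fill in that order.
Order: G (96/4=24.00) > E (150/13=11.54) > C (276/31=8.90) > D (229/37=6.19) > F (238/39=6.10) > H (183/35=5.23) > A (105/24=4.38) > B (10/33=0.30)
Fill: take G (4 @ 96) → take E (13 @ 150) → take C (31 @ 276) → take D (37 @ 229) → take F (39 @ 238) → take 1/35 of H → 5.23; 125/125 used.
Total value = 994.23

994.23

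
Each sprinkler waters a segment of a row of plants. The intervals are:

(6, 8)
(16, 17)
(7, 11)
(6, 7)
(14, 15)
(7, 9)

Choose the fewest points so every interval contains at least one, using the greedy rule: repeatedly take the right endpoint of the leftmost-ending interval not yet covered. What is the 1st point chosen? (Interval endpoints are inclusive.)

7

By right end: [6,7]  [6,8]  [7,9]  [7,11]  [14,15]  [16,17]
[6,7] uncovered → point at 7; [14,15] uncovered → point at 15; [16,17] uncovered → point at 17.
Points: 7, 15, 17 (3 total).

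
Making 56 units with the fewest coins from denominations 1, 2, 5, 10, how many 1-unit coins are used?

1

Use the largest denomination that fits, subtract, and repeat.
56 = 5×10 + 1×5 + 1×1
Count of 1: 1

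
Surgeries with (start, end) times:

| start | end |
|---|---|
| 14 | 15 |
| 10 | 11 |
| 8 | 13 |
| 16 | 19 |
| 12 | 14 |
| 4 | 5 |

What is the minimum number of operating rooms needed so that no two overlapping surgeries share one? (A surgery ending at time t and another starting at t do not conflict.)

starts: [4, 8, 10, 12, 14, 16]
ends:   [5, 11, 13, 14, 15, 19]
s4→1 e5→0 s8→1 s10→2  — peak 2.

2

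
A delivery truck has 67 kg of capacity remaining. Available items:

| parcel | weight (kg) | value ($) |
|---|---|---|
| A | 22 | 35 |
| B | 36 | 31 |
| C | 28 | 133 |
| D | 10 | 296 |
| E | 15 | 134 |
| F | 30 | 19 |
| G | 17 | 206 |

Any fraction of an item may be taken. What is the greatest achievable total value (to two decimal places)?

Greedy by value/weight ratio, highest first.
Order: D (296/10=29.60) > G (206/17=12.12) > E (134/15=8.93) > C (133/28=4.75) > A (35/22=1.59) > B (31/36=0.86) > F (19/30=0.63)
Fill: take D (10 @ 296) → take G (17 @ 206) → take E (15 @ 134) → take 25/28 of C → 118.75; 67/67 used.
Total value = 754.75

754.75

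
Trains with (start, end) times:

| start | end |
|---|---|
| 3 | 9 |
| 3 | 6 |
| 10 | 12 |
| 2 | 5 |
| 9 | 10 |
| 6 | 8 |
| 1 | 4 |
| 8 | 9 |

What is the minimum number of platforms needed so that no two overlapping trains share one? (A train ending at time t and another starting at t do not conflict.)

starts: [1, 2, 3, 3, 6, 8, 9, 10]
ends:   [4, 5, 6, 8, 9, 9, 10, 12]
s1→1 s2→2 s3→3 s3→4  — peak 4.

4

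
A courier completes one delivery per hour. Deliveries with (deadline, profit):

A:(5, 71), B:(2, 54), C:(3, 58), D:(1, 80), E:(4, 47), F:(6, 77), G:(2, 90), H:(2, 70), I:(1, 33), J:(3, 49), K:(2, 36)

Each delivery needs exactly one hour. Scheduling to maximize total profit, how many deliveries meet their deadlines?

By profit: G(d2,90), D(d1,80), F(d6,77), A(d5,71), H(d2,70), C(d3,58), B(d2,54), J(d3,49), E(d4,47), K(d2,36), I(d1,33)
G→slot 2; D→slot 1; F→slot 6; A→slot 5; H skipped; C→slot 3; B skipped; J skipped; E→slot 4; K skipped; I skipped.
6 of 11 scheduled.

6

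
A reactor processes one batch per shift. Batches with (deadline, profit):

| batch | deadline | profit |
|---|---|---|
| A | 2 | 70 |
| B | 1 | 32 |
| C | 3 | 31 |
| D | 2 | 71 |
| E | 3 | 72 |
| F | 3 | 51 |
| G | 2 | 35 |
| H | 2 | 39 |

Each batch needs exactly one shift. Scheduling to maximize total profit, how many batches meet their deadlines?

By profit: E(d3,72), D(d2,71), A(d2,70), F(d3,51), H(d2,39), G(d2,35), B(d1,32), C(d3,31)
E→slot 3; D→slot 2; A→slot 1; F skipped; H skipped; G skipped; B skipped; C skipped.
3 of 8 scheduled.

3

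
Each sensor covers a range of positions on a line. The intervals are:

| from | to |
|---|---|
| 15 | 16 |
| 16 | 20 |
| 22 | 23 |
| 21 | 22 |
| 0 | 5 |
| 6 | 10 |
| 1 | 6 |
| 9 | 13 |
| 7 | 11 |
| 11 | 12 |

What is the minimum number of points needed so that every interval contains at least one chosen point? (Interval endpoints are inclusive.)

Process intervals by earliest right end; each time one isn't hit yet, stab at its right endpoint.
By right end: [0,5]  [1,6]  [6,10]  [7,11]  [11,12]  [9,13]  [15,16]  [16,20]  [21,22]  [22,23]
[0,5] uncovered → point at 5; [6,10] uncovered → point at 10; [11,12] uncovered → point at 12; [15,16] uncovered → point at 16; [21,22] uncovered → point at 22.
Points: 5, 10, 12, 16, 22 (5 total).

5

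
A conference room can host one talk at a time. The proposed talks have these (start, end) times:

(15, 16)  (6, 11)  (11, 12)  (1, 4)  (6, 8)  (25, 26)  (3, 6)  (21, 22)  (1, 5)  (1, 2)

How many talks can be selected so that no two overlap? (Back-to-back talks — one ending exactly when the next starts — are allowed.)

7

Sorted by end: (1,2)  (1,4)  (1,5)  (3,6)  (6,8)  (6,11)  (11,12)  (15,16)  (21,22)  (25,26)
take (1,2); skip (1,5); take (3,6); take (6,8); take (11,12); take (15,16); take (21,22); take (25,26).
Selected 7 talks.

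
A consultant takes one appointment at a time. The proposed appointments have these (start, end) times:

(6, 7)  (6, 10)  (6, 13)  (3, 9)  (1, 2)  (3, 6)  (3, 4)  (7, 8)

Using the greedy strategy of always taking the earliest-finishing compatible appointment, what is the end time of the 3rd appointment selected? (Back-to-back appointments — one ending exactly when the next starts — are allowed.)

Greedy by earliest finish: after sorting by end time, pick each interval compatible with the last pick.
Sorted by end: (1,2)  (3,4)  (3,6)  (6,7)  (7,8)  (3,9)  (6,10)  (6,13)
take (1,2); take (3,4); skip (3,6); take (6,7); take (7,8); skip (6,13).
Selected: (1,2) (3,4) (6,7) (7,8)

7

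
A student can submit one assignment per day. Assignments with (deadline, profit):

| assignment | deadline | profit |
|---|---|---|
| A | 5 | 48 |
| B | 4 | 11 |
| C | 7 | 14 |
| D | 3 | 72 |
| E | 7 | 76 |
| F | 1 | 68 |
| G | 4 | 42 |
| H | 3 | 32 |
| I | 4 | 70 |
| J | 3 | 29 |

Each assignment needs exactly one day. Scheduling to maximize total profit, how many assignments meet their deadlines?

7

Take jobs in profit order; each goes to the latest open slot no later than its deadline.
By profit: E(d7,76), D(d3,72), I(d4,70), F(d1,68), A(d5,48), G(d4,42), H(d3,32), J(d3,29), C(d7,14), B(d4,11)
E→slot 7; D→slot 3; I→slot 4; F→slot 1; A→slot 5; G→slot 2; H skipped; J skipped; C→slot 6; B skipped.
7 of 10 scheduled.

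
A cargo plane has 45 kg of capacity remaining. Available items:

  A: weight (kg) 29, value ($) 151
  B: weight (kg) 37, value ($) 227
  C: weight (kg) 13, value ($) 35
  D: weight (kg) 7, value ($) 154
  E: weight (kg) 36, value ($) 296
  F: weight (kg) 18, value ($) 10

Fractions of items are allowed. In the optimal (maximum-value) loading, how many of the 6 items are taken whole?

Ratios (sorted): D 22.00, E 8.22, B 6.14, A 5.21, C 2.69, F 0.56
take D (7 @ 154); take E (36 @ 296); take 2/37 of B → 12.27. Capacity used 45/45.
2 item(s) taken whole; one partial (take 2/37 of B).

2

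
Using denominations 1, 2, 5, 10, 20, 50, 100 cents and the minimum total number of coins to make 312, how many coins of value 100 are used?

Use the largest denomination that fits, subtract, and repeat.
312 = 3×100 + 1×10 + 1×2
Count of 100: 3

3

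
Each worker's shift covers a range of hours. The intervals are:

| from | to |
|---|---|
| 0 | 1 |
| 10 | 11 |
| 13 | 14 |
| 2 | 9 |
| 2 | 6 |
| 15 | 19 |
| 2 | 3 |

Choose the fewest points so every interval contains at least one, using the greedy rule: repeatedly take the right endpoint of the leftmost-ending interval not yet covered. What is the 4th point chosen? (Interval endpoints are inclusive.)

By right end: [0,1]  [2,3]  [2,6]  [2,9]  [10,11]  [13,14]  [15,19]
[0,1] uncovered → point at 1; [2,3] uncovered → point at 3; [10,11] uncovered → point at 11; [13,14] uncovered → point at 14; [15,19] uncovered → point at 19.
Points: 1, 3, 11, 14, 19 (5 total).

14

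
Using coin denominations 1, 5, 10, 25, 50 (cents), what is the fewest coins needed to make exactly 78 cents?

5

78 − 1×50→28 − 1×25→3 − 3×1→0
Total coins = 1 + 1 + 3 = 5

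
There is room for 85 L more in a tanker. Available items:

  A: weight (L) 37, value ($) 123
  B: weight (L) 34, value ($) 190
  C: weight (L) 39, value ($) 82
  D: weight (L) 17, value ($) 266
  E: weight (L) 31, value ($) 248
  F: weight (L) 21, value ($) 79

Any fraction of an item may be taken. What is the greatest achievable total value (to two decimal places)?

715.29

Greedy by value/weight ratio, highest first.
Order: D (266/17=15.65) > E (248/31=8.00) > B (190/34=5.59) > F (79/21=3.76) > A (123/37=3.32) > C (82/39=2.10)
Fill: take D (17 @ 266) → take E (31 @ 248) → take B (34 @ 190) → take 3/21 of F → 11.29; 85/85 used.
Total value = 715.29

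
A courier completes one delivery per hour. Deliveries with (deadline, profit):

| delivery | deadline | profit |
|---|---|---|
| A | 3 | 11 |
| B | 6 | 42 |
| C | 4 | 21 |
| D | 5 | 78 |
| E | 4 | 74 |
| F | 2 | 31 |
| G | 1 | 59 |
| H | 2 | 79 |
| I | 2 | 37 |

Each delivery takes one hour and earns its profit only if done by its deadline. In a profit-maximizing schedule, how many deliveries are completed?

6

Take jobs in profit order; each goes to the latest open slot no later than its deadline.
Profit order: H=79 D=78 E=74 G=59 B=42 I=37 F=31 C=21 A=11
Assign: H→slot 2, D→slot 5, E→slot 4, G→slot 1, B→slot 6, I skipped, F skipped, C→slot 3, A skipped.
Slots: [1:G] [2:H] [3:C] [4:E] [5:D] [6:B]
6 of 9 scheduled.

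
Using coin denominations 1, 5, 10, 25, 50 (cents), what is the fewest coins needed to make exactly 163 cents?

163 = 3×50 + 1×10 + 3×1
Total coins = 3 + 1 + 3 = 7

7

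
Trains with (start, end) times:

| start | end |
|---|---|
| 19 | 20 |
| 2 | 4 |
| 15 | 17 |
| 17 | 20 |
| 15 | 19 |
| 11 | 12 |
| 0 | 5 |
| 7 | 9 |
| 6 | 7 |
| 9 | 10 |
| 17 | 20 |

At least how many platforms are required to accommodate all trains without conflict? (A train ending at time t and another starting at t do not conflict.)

The answer is the maximum number of intervals overlapping at any instant.
Events (time:±→running): 0:+→1 2:+→2 4:-→1 5:-→0 6:+→1 7:-→0 7:+→1 9:-→0 9:+→1 10:-→0 11:+→1 12:-→0 15:+→1 15:+→2 17:-→1 17:+→2 17:+→3 … peak 3.

3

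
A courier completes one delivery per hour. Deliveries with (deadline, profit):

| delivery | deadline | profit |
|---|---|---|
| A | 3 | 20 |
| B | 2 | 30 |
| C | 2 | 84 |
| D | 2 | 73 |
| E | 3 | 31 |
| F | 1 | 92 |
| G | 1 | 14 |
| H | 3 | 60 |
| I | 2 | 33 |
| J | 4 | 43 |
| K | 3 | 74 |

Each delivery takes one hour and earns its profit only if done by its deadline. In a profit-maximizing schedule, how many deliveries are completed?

4

Sort by profit descending; place each in the latest free slot ≤ its deadline.
Profit order: F=92 C=84 K=74 D=73 H=60 J=43 I=33 E=31 B=30 A=20 G=14
Assign: F→slot 1, C→slot 2, K→slot 3, D skipped, H skipped, J→slot 4, I skipped, E skipped, B skipped, A skipped, G skipped.
Slots: [1:F] [2:C] [3:K] [4:J]
4 of 11 scheduled.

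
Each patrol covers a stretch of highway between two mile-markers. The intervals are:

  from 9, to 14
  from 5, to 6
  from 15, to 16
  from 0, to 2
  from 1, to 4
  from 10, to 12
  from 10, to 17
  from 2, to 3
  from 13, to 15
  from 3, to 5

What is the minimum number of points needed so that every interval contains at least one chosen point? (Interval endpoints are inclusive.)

By right end: [0,2]  [2,3]  [1,4]  [3,5]  [5,6]  [10,12]  [9,14]  [13,15]  [15,16]  [10,17]
[0,2] uncovered → point at 2; [3,5] uncovered → point at 5; [10,12] uncovered → point at 12; [13,15] uncovered → point at 15.
Points: 2, 5, 12, 15 (4 total).

4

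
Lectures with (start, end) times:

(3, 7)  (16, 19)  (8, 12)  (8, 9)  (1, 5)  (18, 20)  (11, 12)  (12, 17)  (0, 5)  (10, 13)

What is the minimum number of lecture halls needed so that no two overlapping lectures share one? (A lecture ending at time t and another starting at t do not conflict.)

3

Count concurrent intervals with a sweep; the peak is the room count.
Events (time:±→running): 0:+→1 1:+→2 3:+→3 … peak 3.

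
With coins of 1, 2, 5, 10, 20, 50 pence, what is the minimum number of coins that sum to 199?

199 − 3×50→49 − 2×20→9 − 1×5→4 − 2×2→0
Total coins = 3 + 2 + 1 + 2 = 8

8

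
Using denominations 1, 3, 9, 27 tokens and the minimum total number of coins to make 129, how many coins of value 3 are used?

Greedy: take as many of the largest coin as possible, then repeat with the remainder.
129 = 4×27 + 2×9 + 1×3
Count of 3: 1

1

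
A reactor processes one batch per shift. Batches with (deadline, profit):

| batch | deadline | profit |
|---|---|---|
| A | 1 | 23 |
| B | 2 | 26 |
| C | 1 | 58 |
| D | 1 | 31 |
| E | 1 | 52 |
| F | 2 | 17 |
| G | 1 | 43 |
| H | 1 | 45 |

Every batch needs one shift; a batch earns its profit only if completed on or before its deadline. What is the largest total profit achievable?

Sort by profit descending; place each in the latest free slot ≤ its deadline.
Profit order: C=58 E=52 H=45 G=43 D=31 B=26 A=23 F=17
Assign: C→slot 1, E skipped, H skipped, G skipped, D skipped, B→slot 2, A skipped, F skipped.
Slots: [1:C] [2:B]
Profit = 58 + 26 = 84

84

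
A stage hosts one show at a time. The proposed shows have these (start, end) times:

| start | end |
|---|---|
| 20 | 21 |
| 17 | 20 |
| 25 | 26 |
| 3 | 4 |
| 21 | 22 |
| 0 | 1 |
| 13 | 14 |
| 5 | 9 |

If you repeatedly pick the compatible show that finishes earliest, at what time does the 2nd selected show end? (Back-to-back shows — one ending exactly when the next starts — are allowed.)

Sorted by end: (0,1)  (3,4)  (5,9)  (13,14)  (17,20)  (20,21)  (21,22)  (25,26)
take (0,1); take (3,4); take (5,9); take (13,14); take (17,20); take (20,21); take (21,22); take (25,26).
Selected: (0,1) (3,4) (5,9) (13,14) (17,20) (20,21) (21,22) (25,26)

4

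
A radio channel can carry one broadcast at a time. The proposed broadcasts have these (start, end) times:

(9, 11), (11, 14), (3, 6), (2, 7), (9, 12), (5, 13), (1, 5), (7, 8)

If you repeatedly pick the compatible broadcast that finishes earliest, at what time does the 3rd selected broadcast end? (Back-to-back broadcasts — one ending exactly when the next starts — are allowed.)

11

Order by finish time; keep every interval that doesn't clash with the previous kept one.
By end time: (1,5), (3,6), (2,7), (7,8), (9,11), (9,12), (5,13), (11,14).
Pick (1,5); next start ≥ 5 → (7,8); next start ≥ 8 → (9,11); next start ≥ 11 → (11,14).
Selected: (1,5) (7,8) (9,11) (11,14)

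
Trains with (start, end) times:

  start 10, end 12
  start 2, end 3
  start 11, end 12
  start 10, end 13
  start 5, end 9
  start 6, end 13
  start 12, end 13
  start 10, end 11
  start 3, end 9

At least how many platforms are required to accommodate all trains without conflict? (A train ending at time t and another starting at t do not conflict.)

Count concurrent intervals with a sweep; the peak is the room count.
starts: [2, 3, 5, 6, 10, 10, 10, 11, 12]
ends:   [3, 9, 9, 11, 12, 12, 13, 13, 13]
s2→1 e3→0 s3→1 s5→2 s6→3 e9→2 e9→1 s10→2 s10→3 s10→4  — peak 4.

4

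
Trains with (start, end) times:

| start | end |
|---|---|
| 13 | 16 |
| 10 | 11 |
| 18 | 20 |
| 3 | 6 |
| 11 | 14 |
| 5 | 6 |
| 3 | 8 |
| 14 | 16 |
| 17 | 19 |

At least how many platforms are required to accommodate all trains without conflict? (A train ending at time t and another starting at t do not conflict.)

Count concurrent intervals with a sweep; the peak is the room count.
starts: [3, 3, 5, 10, 11, 13, 14, 17, 18]
ends:   [6, 6, 8, 11, 14, 16, 16, 19, 20]
s3→1 s3→2 s5→3  — peak 3.

3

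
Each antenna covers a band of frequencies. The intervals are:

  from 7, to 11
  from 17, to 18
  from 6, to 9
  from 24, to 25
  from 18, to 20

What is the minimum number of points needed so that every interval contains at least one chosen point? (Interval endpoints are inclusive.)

3

Sorted: [6,9] [7,11] [17,18] [18,20] [24,25]
{[6,9],[7,11]} hit by 9; {[17,18],[18,20]} hit by 18; {[24,25]} hit by 25.
Points: 9, 18, 25 (3 total).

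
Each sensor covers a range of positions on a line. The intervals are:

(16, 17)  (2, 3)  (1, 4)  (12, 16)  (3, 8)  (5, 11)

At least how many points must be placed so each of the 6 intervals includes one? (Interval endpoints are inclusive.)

By right end: [2,3]  [1,4]  [3,8]  [5,11]  [12,16]  [16,17]
[2,3] uncovered → point at 3; [5,11] uncovered → point at 11; [12,16] uncovered → point at 16.
Points: 3, 11, 16 (3 total).

3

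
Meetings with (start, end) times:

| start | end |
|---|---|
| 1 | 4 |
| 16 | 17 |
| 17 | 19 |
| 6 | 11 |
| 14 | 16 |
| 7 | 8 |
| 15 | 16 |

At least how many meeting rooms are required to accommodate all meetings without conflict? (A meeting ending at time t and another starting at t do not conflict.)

2

starts: [1, 6, 7, 14, 15, 16, 17]
ends:   [4, 8, 11, 16, 16, 17, 19]
s1→1 e4→0 s6→1 s7→2  — peak 2.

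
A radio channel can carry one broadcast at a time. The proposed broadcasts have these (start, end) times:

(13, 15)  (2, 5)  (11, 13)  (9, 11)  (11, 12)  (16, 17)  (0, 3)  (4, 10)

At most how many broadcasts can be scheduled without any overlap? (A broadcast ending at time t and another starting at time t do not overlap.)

Greedy by earliest finish: after sorting by end time, pick each interval compatible with the last pick.
By end time: (0,3), (2,5), (4,10), (9,11), (11,12), (11,13), (13,15), (16,17).
Pick (0,3); next start ≥ 3 → (4,10); next start ≥ 10 → (11,12); next start ≥ 12 → (13,15); next start ≥ 15 → (16,17).
Selected 5 broadcasts.

5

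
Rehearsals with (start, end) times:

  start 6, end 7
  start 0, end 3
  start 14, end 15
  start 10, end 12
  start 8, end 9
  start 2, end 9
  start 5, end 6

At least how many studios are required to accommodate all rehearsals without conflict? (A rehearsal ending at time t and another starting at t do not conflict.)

The answer is the maximum number of intervals overlapping at any instant.
Events (time:±→running): 0:+→1 2:+→2 … peak 2.

2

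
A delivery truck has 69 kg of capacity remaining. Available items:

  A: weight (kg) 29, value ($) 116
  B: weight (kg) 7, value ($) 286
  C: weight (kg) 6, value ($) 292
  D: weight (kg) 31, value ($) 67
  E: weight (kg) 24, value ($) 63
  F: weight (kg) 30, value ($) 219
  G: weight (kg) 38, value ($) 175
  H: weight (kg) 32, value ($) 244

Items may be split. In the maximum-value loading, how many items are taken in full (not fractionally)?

Sort by value per unit weight and fill in that order.
Order: C (292/6=48.67) > B (286/7=40.86) > H (244/32=7.62) > F (219/30=7.30) > G (175/38=4.61) > A (116/29=4.00) > E (63/24=2.62) > D (67/31=2.16)
Fill: take C (6 @ 292) → take B (7 @ 286) → take H (32 @ 244) → take 24/30 of F → 175.20; 69/69 used.
3 item(s) taken whole; one partial (take 24/30 of F).

3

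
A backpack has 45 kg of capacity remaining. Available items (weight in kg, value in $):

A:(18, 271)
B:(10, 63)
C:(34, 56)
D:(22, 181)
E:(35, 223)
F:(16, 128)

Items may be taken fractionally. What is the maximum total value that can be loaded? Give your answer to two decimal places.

Order: A (271/18=15.06) > D (181/22=8.23) > F (128/16=8.00) > E (223/35=6.37) > B (63/10=6.30) > C (56/34=1.65)
Fill: take A (18 @ 271) → take D (22 @ 181) → take 5/16 of F → 40.00; 45/45 used.
Total value = 492.00

492.00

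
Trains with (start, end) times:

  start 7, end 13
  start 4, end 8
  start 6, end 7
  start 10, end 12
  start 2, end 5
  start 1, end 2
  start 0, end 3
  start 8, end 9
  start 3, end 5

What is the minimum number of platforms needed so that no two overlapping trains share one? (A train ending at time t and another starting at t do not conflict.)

3

starts: [0, 1, 2, 3, 4, 6, 7, 8, 10]
ends:   [2, 3, 5, 5, 7, 8, 9, 12, 13]
s0→1 s1→2 e2→1 s2→2 e3→1 s3→2 s4→3  — peak 3.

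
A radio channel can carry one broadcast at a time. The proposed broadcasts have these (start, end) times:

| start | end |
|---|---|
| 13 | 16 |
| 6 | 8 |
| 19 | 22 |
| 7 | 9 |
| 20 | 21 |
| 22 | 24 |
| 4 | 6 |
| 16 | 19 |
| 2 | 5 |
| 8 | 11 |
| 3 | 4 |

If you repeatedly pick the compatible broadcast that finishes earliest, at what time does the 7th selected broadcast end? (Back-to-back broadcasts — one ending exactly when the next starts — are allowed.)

Greedy by earliest finish: after sorting by end time, pick each interval compatible with the last pick.
Sorted by end: (3,4)  (2,5)  (4,6)  (6,8)  (7,9)  (8,11)  (13,16)  (16,19)  (20,21)  (19,22)  (22,24)
take (3,4); skip (2,5); take (4,6); take (6,8); skip (7,9); take (8,11); take (13,16); take (16,19); take (20,21); take (22,24).
Selected: (3,4) (4,6) (6,8) (8,11) (13,16) (16,19) (20,21) (22,24)

21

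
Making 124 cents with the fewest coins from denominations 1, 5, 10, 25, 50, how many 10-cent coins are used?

2

124 = 2×50 + 2×10 + 4×1
Count of 10: 2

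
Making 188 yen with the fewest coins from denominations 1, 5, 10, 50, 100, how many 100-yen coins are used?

1

Greedy: take as many of the largest coin as possible, then repeat with the remainder.
188 − 1×100→88 − 1×50→38 − 3×10→8 − 1×5→3 − 3×1→0
Count of 100: 1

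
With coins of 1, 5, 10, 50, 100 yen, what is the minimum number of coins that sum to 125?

125 = 1×100 + 2×10 + 1×5
Total coins = 1 + 2 + 1 = 4

4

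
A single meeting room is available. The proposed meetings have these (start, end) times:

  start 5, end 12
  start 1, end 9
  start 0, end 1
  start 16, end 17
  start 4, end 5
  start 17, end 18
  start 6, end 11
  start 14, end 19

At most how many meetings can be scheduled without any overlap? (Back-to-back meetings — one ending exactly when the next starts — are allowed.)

By end time: (0,1), (4,5), (1,9), (6,11), (5,12), (16,17), (17,18), (14,19).
Pick (0,1); next start ≥ 1 → (4,5); next start ≥ 5 → (6,11); next start ≥ 11 → (16,17); next start ≥ 17 → (17,18).
Selected 5 meetings.

5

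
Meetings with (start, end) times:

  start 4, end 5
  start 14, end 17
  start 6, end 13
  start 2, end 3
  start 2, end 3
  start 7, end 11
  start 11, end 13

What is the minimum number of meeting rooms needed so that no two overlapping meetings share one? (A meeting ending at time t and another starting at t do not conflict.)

2

starts: [2, 2, 4, 6, 7, 11, 14]
ends:   [3, 3, 5, 11, 13, 13, 17]
s2→1 s2→2  — peak 2.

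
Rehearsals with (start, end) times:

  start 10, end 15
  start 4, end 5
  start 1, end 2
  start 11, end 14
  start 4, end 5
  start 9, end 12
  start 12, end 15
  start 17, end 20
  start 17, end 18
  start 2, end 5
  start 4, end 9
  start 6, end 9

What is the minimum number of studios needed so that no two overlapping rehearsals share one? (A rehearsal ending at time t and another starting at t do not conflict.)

Events (time:±→running): 1:+→1 2:-→0 2:+→1 4:+→2 4:+→3 4:+→4 … peak 4.

4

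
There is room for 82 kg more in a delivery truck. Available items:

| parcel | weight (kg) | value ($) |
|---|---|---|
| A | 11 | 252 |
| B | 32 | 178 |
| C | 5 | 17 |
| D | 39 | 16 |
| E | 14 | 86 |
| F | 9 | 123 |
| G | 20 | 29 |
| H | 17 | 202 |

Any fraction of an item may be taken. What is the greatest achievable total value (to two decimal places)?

Greedy by value/weight ratio, highest first.
Order: A (252/11=22.91) > F (123/9=13.67) > H (202/17=11.88) > E (86/14=6.14) > B (178/32=5.56) > C (17/5=3.40) > G (29/20=1.45) > D (16/39=0.41)
Fill: take A (11 @ 252) → take F (9 @ 123) → take H (17 @ 202) → take E (14 @ 86) → take 31/32 of B → 172.44; 82/82 used.
Total value = 835.44

835.44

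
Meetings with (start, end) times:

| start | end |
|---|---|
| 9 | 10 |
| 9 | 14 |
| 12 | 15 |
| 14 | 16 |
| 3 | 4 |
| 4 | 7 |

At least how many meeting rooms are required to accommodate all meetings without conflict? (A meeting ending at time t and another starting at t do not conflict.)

The answer is the maximum number of intervals overlapping at any instant.
Events (time:±→running): 3:+→1 4:-→0 4:+→1 7:-→0 9:+→1 9:+→2 … peak 2.

2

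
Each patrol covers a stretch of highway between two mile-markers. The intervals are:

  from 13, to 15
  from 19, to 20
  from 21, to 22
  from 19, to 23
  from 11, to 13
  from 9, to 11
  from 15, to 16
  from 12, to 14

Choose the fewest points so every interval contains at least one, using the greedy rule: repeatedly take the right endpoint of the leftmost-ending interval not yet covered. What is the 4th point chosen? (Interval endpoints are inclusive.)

Process intervals by earliest right end; each time one isn't hit yet, stab at its right endpoint.
By right end: [9,11]  [11,13]  [12,14]  [13,15]  [15,16]  [19,20]  [21,22]  [19,23]
[9,11] uncovered → point at 11; [12,14] uncovered → point at 14; [15,16] uncovered → point at 16; [19,20] uncovered → point at 20; [21,22] uncovered → point at 22.
Points: 11, 14, 16, 20, 22 (5 total).

20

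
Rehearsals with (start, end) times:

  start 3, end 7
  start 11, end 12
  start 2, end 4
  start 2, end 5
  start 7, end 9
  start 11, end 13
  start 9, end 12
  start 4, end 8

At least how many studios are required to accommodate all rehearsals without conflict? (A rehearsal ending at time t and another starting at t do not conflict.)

Count concurrent intervals with a sweep; the peak is the room count.
Events (time:±→running): 2:+→1 2:+→2 3:+→3 … peak 3.

3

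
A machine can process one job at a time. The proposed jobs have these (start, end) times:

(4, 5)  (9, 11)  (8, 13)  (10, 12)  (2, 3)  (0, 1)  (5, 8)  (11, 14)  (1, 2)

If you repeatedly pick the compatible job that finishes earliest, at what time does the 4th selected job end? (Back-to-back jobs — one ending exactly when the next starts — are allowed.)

Order by finish time; keep every interval that doesn't clash with the previous kept one.
By end time: (0,1), (1,2), (2,3), (4,5), (5,8), (9,11), (10,12), (8,13), (11,14).
Pick (0,1); next start ≥ 1 → (1,2); next start ≥ 2 → (2,3); next start ≥ 3 → (4,5); next start ≥ 5 → (5,8); next start ≥ 8 → (9,11); next start ≥ 11 → (11,14).
Selected: (0,1) (1,2) (2,3) (4,5) (5,8) (9,11) (11,14)

5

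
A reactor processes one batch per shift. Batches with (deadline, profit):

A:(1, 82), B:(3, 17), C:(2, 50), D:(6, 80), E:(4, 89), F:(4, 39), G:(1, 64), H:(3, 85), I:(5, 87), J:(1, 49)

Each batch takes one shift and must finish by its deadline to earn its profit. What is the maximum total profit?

473

Sort by profit descending; place each in the latest free slot ≤ its deadline.
By profit: E(d4,89), I(d5,87), H(d3,85), A(d1,82), D(d6,80), G(d1,64), C(d2,50), J(d1,49), F(d4,39), B(d3,17)
E→slot 4; I→slot 5; H→slot 3; A→slot 1; D→slot 6; G skipped; C→slot 2; J skipped; F skipped; B skipped.
Profit = 82 + 50 + 85 + 89 + 87 + 80 = 473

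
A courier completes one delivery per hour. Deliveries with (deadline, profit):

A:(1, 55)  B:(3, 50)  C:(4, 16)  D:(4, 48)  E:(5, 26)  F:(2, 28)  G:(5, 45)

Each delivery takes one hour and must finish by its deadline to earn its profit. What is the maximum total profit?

226

Sort by profit descending; place each in the latest free slot ≤ its deadline.
Profit order: A=55 B=50 D=48 G=45 F=28 E=26 C=16
Assign: A→slot 1, B→slot 3, D→slot 4, G→slot 5, F→slot 2, E skipped, C skipped.
Slots: [1:A] [2:F] [3:B] [4:D] [5:G]
Profit = 55 + 28 + 50 + 48 + 45 = 226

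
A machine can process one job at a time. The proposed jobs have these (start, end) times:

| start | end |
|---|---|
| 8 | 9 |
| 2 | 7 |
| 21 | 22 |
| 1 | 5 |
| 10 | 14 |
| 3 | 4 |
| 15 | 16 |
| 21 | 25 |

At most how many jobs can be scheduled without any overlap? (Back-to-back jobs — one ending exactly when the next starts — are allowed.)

5

Sort by end time and greedily take each interval whose start is ≥ the last chosen end.
By end time: (3,4), (1,5), (2,7), (8,9), (10,14), (15,16), (21,22), (21,25).
Pick (3,4); next start ≥ 4 → (8,9); next start ≥ 9 → (10,14); next start ≥ 14 → (15,16); next start ≥ 16 → (21,22).
Selected 5 jobs.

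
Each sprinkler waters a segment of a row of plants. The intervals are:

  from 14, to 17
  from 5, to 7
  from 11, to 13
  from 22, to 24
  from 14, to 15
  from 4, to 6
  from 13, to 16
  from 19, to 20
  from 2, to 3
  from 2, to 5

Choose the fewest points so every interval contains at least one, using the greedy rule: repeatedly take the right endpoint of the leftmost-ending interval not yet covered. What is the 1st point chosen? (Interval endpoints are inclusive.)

3

By right end: [2,3]  [2,5]  [4,6]  [5,7]  [11,13]  [14,15]  [13,16]  [14,17]  [19,20]  [22,24]
[2,3] uncovered → point at 3; [4,6] uncovered → point at 6; [11,13] uncovered → point at 13; [14,15] uncovered → point at 15; [19,20] uncovered → point at 20; [22,24] uncovered → point at 24.
Points: 3, 6, 13, 15, 20, 24 (6 total).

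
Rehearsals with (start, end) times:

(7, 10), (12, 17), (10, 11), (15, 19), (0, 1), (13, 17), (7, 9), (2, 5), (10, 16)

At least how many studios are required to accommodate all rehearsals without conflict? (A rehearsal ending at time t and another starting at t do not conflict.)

4

starts: [0, 2, 7, 7, 10, 10, 12, 13, 15]
ends:   [1, 5, 9, 10, 11, 16, 17, 17, 19]
s0→1 e1→0 s2→1 e5→0 s7→1 s7→2 e9→1 e10→0 s10→1 s10→2 e11→1 s12→2 s13→3 s15→4  — peak 4.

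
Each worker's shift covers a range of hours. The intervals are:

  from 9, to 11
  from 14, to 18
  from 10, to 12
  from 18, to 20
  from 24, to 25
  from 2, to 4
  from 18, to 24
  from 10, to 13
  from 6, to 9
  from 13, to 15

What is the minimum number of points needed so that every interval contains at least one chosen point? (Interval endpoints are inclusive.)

Sort by right endpoint; whenever an interval is uncovered, place a point at its right end.
Sorted: [2,4] [6,9] [9,11] [10,12] [10,13] [13,15] [14,18] [18,20] [18,24] [24,25]
{[2,4]} hit by 4; {[6,9],[9,11]} hit by 9; {[10,12],[10,13]} hit by 12; {[13,15],[14,18]} hit by 15; {[18,20],[18,24]} hit by 20; {[24,25]} hit by 25.
Points: 4, 9, 12, 15, 20, 25 (6 total).

6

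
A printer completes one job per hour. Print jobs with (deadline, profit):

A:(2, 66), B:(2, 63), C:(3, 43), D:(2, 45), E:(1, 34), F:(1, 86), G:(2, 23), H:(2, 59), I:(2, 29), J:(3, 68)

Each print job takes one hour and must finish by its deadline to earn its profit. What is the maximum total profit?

Take jobs in profit order; each goes to the latest open slot no later than its deadline.
By profit: F(d1,86), J(d3,68), A(d2,66), B(d2,63), H(d2,59), D(d2,45), C(d3,43), E(d1,34), I(d2,29), G(d2,23)
F→slot 1; J→slot 3; A→slot 2; B skipped; H skipped; D skipped; C skipped; E skipped; I skipped; G skipped.
Profit = 86 + 66 + 68 = 220

220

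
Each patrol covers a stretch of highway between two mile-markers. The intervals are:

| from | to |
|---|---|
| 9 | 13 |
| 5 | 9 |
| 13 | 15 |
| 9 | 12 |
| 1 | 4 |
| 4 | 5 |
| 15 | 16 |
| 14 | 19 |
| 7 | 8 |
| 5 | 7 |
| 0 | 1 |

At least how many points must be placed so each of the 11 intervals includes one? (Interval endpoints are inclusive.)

5

By right end: [0,1]  [1,4]  [4,5]  [5,7]  [7,8]  [5,9]  [9,12]  [9,13]  [13,15]  [15,16]  [14,19]
[0,1] uncovered → point at 1; [4,5] uncovered → point at 5; [7,8] uncovered → point at 8; [9,12] uncovered → point at 12; [13,15] uncovered → point at 15.
Points: 1, 5, 8, 12, 15 (5 total).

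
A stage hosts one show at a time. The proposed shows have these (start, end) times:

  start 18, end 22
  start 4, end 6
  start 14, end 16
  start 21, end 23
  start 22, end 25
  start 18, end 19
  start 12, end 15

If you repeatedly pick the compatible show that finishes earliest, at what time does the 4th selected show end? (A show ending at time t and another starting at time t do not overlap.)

By end time: (4,6), (12,15), (14,16), (18,19), (18,22), (21,23), (22,25).
Pick (4,6); next start ≥ 6 → (12,15); next start ≥ 15 → (18,19); next start ≥ 19 → (21,23).
Selected: (4,6) (12,15) (18,19) (21,23)

23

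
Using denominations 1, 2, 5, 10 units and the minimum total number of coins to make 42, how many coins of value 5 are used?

0

Use the largest denomination that fits, subtract, and repeat.
42 = 4×10 + 1×2
Count of 5: 0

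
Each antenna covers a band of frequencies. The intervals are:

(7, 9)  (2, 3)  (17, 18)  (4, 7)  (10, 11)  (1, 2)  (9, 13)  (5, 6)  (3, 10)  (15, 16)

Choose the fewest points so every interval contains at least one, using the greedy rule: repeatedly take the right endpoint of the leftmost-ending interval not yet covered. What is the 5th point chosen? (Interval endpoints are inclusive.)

16

Sort by right endpoint; whenever an interval is uncovered, place a point at its right end.
By right end: [1,2]  [2,3]  [5,6]  [4,7]  [7,9]  [3,10]  [10,11]  [9,13]  [15,16]  [17,18]
[1,2] uncovered → point at 2; [5,6] uncovered → point at 6; [7,9] uncovered → point at 9; [10,11] uncovered → point at 11; [15,16] uncovered → point at 16; [17,18] uncovered → point at 18.
Points: 2, 6, 9, 11, 16, 18 (6 total).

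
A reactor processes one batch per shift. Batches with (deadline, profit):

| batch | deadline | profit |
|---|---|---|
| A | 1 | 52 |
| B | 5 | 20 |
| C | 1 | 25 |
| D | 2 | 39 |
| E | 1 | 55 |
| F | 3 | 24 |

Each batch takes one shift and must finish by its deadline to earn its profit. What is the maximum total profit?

Profit order: E=55 A=52 D=39 C=25 F=24 B=20
Assign: E→slot 1, A skipped, D→slot 2, C skipped, F→slot 3, B→slot 5.
Slots: [1:E] [2:D] [3:F] [5:B]
Profit = 55 + 39 + 24 + 20 = 138

138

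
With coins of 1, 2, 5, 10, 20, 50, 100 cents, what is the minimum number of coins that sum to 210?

Greedy: take as many of the largest coin as possible, then repeat with the remainder.
210 − 2×100→10 − 1×10→0
Total coins = 2 + 1 = 3

3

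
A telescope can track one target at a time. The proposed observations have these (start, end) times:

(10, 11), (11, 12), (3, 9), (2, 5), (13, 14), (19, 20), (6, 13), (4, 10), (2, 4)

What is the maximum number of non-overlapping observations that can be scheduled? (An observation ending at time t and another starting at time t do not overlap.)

6

Sort by end time and greedily take each interval whose start is ≥ the last chosen end.
By end time: (2,4), (2,5), (3,9), (4,10), (10,11), (11,12), (6,13), (13,14), (19,20).
Pick (2,4); next start ≥ 4 → (4,10); next start ≥ 10 → (10,11); next start ≥ 11 → (11,12); next start ≥ 12 → (13,14); next start ≥ 14 → (19,20).
Selected 6 observations.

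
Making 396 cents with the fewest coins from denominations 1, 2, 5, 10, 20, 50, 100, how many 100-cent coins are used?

3

396 − 3×100→96 − 1×50→46 − 2×20→6 − 1×5→1 − 1×1→0
Count of 100: 3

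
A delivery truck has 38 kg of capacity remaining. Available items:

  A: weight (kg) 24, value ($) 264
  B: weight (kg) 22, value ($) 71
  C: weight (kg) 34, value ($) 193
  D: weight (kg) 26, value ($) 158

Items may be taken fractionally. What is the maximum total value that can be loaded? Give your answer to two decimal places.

349.08

Sort by value per unit weight and fill in that order.
Ratios (sorted): A 11.00, D 6.08, C 5.68, B 3.23
take A (24 @ 264); take 14/26 of D → 85.08. Capacity used 38/38.
Total value = 349.08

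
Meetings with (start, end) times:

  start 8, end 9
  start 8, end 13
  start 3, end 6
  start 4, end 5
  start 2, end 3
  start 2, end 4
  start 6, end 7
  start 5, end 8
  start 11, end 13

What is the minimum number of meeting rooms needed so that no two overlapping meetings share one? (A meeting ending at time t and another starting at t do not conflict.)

2

Count concurrent intervals with a sweep; the peak is the room count.
Events (time:±→running): 2:+→1 2:+→2 … peak 2.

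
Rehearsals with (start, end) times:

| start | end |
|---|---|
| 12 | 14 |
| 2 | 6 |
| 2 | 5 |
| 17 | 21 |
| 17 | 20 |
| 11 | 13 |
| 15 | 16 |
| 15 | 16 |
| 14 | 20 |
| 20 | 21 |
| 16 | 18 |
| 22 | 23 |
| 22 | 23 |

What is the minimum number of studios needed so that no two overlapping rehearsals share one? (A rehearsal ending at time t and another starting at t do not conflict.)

The answer is the maximum number of intervals overlapping at any instant.
starts: [2, 2, 11, 12, 14, 15, 15, 16, 17, 17, 20, 22, 22]
ends:   [5, 6, 13, 14, 16, 16, 18, 20, 20, 21, 21, 23, 23]
s2→1 s2→2 e5→1 e6→0 s11→1 s12→2 e13→1 e14→0 s14→1 s15→2 s15→3 e16→2 e16→1 s16→2 s17→3 s17→4  — peak 4.

4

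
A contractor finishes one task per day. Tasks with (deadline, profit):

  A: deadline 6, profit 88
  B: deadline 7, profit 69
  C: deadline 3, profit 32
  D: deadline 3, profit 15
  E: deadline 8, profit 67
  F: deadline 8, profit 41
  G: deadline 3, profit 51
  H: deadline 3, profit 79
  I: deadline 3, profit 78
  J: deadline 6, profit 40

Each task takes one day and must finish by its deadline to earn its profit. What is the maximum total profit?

Take jobs in profit order; each goes to the latest open slot no later than its deadline.
Profit order: A=88 H=79 I=78 B=69 E=67 G=51 F=41 J=40 C=32 D=15
Assign: A→slot 6, H→slot 3, I→slot 2, B→slot 7, E→slot 8, G→slot 1, F→slot 5, J→slot 4, C skipped, D skipped.
Slots: [1:G] [2:I] [3:H] [4:J] [5:F] [6:A] [7:B] [8:E]
Profit = 51 + 78 + 79 + 40 + 41 + 88 + 69 + 67 = 513

513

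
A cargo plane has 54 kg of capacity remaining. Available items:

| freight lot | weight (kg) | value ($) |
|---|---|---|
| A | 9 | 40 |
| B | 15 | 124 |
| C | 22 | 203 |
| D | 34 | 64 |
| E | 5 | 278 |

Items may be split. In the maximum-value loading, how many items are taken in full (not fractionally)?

Greedy by value/weight ratio, highest first.
Order: E (278/5=55.60) > C (203/22=9.23) > B (124/15=8.27) > A (40/9=4.44) > D (64/34=1.88)
Fill: take E (5 @ 278) → take C (22 @ 203) → take B (15 @ 124) → take A (9 @ 40) → take 3/34 of D → 5.65; 54/54 used.
4 item(s) taken whole; one partial (take 3/34 of D).

4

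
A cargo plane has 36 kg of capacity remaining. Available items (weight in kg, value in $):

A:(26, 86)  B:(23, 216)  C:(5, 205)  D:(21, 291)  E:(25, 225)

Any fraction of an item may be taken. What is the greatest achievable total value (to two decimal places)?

589.91

Sort by value per unit weight and fill in that order.
Order: C (205/5=41.00) > D (291/21=13.86) > B (216/23=9.39) > E (225/25=9.00) > A (86/26=3.31)
Fill: take C (5 @ 205) → take D (21 @ 291) → take 10/23 of B → 93.91; 36/36 used.
Total value = 589.91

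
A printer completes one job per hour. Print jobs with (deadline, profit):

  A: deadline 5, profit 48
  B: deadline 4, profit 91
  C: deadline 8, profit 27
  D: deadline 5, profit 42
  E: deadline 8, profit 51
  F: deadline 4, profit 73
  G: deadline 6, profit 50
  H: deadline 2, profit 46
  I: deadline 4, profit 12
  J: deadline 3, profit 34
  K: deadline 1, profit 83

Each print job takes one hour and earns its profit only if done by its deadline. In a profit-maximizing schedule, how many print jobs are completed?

8

Take jobs in profit order; each goes to the latest open slot no later than its deadline.
Profit order: B=91 K=83 F=73 E=51 G=50 A=48 H=46 D=42 J=34 C=27 I=12
Assign: B→slot 4, K→slot 1, F→slot 3, E→slot 8, G→slot 6, A→slot 5, H→slot 2, D skipped, J skipped, C→slot 7, I skipped.
Slots: [1:K] [2:H] [3:F] [4:B] [5:A] [6:G] [7:C] [8:E]
8 of 11 scheduled.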